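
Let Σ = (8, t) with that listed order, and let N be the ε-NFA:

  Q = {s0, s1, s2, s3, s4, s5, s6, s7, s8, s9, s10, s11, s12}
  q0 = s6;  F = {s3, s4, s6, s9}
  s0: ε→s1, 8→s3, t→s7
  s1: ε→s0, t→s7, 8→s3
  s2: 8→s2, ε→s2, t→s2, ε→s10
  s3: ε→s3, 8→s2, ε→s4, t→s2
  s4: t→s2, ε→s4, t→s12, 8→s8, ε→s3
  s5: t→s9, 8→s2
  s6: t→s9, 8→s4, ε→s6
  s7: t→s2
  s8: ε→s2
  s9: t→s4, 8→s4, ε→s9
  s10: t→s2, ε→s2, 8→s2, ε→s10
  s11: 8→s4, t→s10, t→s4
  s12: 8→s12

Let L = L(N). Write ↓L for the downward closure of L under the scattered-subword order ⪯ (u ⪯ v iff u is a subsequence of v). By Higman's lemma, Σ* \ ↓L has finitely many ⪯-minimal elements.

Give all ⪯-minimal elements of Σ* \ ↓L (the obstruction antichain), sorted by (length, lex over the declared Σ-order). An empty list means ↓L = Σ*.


min(Σ*\↓L) = [88, 8t, tt8, ttt].

|Q|=13, |F|=4, |δ|=37 (13 ε).
min D↑ (4 st, q0=0, F={3}): 0:8→1,t→2 1:8→3,t→3 2:8→1,t→1 3:8→3,t→3 [Hopcroft].
'88': N↓-sim [8, 6, 4] end={s10,s12,s2,s8} rej; 2/2 deletions ∈↓L.
'8t': N↓-sim [8, 6, 3] end={s10,s12,s2} rej; 2/2 deletions ∈↓L.
'tt8': |S_i|=[8, 7, 6, 4] end={s10,s12,s2,s8} ∉↓L; 3/3 single-dels accept.
'ttt': |S_i|=[8, 7, 6, 3] end={s10,s12,s2} rej; 3/3 single-dels accept.
4 minimals (antichain).


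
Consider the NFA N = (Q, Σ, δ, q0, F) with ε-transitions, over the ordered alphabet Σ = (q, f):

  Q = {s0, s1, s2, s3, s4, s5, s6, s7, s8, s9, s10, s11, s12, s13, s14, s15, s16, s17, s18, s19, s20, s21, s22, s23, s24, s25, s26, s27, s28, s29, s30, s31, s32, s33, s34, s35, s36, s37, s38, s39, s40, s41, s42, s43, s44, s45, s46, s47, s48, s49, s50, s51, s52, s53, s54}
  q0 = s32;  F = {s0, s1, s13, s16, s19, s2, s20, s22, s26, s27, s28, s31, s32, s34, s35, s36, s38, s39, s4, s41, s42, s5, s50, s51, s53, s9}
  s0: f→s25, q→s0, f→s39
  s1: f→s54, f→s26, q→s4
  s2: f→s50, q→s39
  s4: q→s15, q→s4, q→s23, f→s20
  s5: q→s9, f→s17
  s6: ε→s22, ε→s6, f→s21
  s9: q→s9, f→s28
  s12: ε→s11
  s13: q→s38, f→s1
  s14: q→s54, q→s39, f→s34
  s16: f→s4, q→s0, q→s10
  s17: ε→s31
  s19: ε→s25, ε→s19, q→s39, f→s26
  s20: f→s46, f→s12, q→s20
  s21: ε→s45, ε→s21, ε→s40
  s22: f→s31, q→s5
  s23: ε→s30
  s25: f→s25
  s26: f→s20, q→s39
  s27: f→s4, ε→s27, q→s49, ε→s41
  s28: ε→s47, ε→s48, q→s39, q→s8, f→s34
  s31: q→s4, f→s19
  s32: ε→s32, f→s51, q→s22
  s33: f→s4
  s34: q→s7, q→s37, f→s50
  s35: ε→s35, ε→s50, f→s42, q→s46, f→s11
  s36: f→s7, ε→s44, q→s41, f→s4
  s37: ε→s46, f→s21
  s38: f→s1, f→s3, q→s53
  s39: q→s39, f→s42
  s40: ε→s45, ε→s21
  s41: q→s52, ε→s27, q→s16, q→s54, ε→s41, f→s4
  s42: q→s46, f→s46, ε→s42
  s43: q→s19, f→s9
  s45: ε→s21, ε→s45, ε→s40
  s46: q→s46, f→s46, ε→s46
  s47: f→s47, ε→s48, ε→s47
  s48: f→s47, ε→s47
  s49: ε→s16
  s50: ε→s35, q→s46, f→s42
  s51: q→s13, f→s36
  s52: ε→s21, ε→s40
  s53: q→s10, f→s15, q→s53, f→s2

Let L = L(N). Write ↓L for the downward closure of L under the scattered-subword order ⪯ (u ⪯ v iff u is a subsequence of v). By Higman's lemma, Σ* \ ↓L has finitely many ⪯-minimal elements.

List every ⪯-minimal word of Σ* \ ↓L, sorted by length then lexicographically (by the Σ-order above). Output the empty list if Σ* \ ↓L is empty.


A = [qfqff, fffff, qqqffq, qffqfq].

|Q|=55, |F|=26, |δ|=115 (35 ε).
min D↑ (25 st, q0=0, F={20}): 0:q→1,f→2 1:q→3,f→4 2:q→5,f→6 3:q→7,f→4 4:q→8,f→9 5:q→10,f→11 6:q→12,f→8 7:q→7,f→13 8:q→8,f→14 9:q→15,f→16 10:q→17,f→11 11:q→8,f→16 12:q→18,f→8 13:q→15,f→19 14:q→14,f→20 15:q→15,f→21 16:q→15,f→14 17:q→17,f→22 18:q→23,f→8 19:q→20,f→24 20:q→20,f→20 21:q→20,f→20 22:q→15,f→24 23:q→23,f→15 24:q→20,f→21 (ε-aug+det+¬).
'qfqff': |S_i|=[48, 44, 31, 16, 8, 3] end={s11,s12,s46} — reject; 5/5 deletions ∈↓L.
'fffff': N↓-sim [48, 44, 36, 21, 8, 6] end={s11,s12,s25,s46,s47,s48} rej; 5/5 del acc.
'qqqffq': |S_i|=[48, 44, 40, 28, 21, 15, 6] end={s21,s37,s40,s45,s46,s7} — reject; 6/6 deletions ∈↓L.
'qffqfq': N↓-sim [48, 44, 31, 20, 11, 7, 1] end={s46} ∉↓L; 6/6 deletions ∈↓L.
4 minimals (antichain).


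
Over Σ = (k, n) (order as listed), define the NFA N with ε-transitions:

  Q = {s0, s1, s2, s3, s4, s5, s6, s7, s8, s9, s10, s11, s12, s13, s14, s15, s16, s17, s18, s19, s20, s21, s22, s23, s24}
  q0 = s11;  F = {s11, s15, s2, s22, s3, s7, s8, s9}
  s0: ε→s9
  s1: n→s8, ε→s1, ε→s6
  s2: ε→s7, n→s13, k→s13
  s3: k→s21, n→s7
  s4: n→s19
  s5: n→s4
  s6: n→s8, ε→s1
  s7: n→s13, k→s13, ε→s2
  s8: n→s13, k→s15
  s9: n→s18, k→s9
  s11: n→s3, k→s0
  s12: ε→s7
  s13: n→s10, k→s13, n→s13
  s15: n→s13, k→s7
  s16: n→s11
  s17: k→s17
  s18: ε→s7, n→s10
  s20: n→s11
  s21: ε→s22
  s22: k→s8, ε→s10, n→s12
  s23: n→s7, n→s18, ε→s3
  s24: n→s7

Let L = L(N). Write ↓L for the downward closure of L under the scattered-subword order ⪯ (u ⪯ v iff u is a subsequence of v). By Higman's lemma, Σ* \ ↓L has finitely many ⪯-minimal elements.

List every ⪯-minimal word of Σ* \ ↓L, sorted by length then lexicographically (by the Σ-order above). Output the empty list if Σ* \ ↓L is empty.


|Q|=25, |F|=8, |δ|=41 (11 ε).
min D↑ (8 st, q0=0, F={5}): 0:k→1,n→2 1:k→1,n→3 2:k→4,n→3 3:k→5,n→5 4:k→6,n→3 5:k→5,n→5 6:k→7,n→5 7:k→3,n→5 (ε-aug+det+¬).
'knk': |S_i|=[14, 12, 6, 2] end={s10,s13} ∉↓L; 3/3 single-dels accept.
'knn': |S_i|=[14, 12, 6, 2] end={s10,s13} rej; 3/3 deletions ∈↓L.
'nnk': run [14, 11, 5, 2] end={s10,s13} rej; 3/3 del acc.
'nnn': |S_i|=[14, 11, 5, 2] end={s10,s13} ∉↓L; 3/3 single-dels accept.
'nkkn': |S_i|=[14, 11, 9, 6, 2] end={s10,s13} rej; 4/4 del acc.
'nkkkkk': run [14, 11, 9, 6, 5, 4, 2] end={s10,s13} — reject; 6/6 deletions ∈↓L.
6 words, ⪯-incomp.

min(Σ*\↓L) = [knk, knn, nnk, nnn, nkkn, nkkkkk].


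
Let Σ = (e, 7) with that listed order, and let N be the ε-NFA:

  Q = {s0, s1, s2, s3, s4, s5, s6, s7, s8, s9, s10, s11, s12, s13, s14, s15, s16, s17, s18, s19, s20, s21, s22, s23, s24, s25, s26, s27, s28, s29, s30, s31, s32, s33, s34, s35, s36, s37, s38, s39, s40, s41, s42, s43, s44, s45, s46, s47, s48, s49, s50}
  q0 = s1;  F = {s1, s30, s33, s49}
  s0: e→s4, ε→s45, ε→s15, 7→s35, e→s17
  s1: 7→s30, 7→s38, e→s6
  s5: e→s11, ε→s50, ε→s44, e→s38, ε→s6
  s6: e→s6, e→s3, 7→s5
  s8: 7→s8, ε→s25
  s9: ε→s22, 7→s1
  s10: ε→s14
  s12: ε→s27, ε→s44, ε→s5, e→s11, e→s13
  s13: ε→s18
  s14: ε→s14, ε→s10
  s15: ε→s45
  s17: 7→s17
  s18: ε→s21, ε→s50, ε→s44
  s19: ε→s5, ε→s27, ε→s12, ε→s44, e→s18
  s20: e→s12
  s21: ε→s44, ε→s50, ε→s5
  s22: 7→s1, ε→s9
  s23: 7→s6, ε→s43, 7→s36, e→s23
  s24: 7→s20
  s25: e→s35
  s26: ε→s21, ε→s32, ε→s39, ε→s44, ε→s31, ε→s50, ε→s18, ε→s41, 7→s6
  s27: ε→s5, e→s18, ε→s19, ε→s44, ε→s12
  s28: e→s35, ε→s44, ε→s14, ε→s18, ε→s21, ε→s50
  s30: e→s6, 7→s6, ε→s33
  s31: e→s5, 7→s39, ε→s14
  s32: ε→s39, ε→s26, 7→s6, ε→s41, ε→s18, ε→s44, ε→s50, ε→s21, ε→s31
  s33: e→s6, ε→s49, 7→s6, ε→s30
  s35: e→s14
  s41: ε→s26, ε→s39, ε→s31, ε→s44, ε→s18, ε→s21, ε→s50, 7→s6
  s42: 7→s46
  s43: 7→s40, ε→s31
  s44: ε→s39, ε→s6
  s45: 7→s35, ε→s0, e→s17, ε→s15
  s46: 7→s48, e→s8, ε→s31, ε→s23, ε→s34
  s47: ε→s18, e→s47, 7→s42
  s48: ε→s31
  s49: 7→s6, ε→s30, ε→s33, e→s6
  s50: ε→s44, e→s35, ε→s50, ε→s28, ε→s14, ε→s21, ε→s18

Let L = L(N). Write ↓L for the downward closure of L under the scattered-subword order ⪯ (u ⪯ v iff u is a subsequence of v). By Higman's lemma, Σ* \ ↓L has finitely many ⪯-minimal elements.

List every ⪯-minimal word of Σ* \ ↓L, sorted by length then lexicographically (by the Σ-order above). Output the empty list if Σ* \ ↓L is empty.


|Q|=51, |F|=4, |δ|=128 (81 ε).
min D↑ (3 st, q0=0, F={1}): 0:e→1,7→2 1:e→1,7→1 2:e→1,7→1 [Hopcroft].
'e': |S_i|=[18, 14] end={s10,s11,s14,s18,s21,s28,s3,s35,s38,s39,s44,s5,…} ∉↓L; 1/1 deletions ∈↓L.
'77': N↓-sim [18, 17, 14] end={s10,s11,s14,s18,s21,s28,s3,s35,s38,s39,s44,s5,…} rej; 2/2 del acc.
2 words, ⪯-incomp.

Antichain: [e, 77].


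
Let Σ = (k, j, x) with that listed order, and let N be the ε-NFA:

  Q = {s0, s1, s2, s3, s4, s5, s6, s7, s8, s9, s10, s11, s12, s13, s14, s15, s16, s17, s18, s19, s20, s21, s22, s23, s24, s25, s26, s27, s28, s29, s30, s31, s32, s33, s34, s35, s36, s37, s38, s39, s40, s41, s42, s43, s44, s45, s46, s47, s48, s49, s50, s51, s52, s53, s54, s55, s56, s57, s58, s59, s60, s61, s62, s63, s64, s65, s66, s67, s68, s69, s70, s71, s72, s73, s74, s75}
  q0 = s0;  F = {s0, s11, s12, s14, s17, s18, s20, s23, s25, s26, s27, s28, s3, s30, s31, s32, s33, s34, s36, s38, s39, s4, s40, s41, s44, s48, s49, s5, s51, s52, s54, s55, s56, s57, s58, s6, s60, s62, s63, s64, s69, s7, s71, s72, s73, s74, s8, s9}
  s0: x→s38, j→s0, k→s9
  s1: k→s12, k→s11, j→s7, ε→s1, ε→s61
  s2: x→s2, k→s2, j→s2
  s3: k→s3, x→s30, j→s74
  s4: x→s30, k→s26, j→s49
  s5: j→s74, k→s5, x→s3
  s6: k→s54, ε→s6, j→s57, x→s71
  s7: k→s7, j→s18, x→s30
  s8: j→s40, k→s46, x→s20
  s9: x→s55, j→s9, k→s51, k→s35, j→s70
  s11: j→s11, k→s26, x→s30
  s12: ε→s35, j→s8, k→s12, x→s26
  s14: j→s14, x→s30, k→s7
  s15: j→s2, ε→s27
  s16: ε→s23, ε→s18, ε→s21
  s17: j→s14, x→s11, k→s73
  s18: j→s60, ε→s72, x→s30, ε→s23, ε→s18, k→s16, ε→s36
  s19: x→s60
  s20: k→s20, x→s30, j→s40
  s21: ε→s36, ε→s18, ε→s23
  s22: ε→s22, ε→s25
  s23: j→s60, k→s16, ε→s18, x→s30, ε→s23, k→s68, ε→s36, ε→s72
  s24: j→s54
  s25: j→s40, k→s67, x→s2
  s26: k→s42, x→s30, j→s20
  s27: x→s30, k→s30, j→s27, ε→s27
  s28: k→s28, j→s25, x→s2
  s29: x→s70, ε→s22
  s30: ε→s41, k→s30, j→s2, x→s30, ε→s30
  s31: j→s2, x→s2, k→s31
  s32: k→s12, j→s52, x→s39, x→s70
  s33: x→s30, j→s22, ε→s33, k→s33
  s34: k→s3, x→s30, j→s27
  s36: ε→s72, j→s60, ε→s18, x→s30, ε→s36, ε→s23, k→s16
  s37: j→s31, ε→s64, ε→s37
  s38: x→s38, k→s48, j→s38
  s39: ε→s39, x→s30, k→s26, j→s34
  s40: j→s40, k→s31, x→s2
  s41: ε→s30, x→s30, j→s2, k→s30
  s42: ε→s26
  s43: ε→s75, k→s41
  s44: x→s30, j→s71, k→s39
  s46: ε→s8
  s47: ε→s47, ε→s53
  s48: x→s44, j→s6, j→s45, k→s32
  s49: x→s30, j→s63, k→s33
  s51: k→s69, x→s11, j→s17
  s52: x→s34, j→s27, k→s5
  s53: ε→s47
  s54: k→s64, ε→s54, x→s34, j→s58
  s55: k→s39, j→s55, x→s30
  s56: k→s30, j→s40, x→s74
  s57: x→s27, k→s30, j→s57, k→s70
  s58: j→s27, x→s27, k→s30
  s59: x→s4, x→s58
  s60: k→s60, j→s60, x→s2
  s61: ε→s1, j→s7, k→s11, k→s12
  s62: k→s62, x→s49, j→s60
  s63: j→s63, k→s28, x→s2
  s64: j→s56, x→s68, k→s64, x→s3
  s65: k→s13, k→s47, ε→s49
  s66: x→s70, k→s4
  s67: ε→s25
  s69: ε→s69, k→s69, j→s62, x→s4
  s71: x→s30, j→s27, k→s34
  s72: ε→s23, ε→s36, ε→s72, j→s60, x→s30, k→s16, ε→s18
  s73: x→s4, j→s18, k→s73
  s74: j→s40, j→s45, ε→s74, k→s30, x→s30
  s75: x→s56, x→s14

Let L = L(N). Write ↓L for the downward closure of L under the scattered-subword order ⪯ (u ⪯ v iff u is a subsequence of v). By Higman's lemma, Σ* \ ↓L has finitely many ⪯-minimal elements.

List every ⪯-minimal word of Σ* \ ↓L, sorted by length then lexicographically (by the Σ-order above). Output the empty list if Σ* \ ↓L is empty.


|Q|=76, |F|=48, |δ|=225 (50 ε).
min D↑ (45 st, q0=0, F={20}): 0:k→1,j→0,x→2 1:k→3,j→1,x→4 2:k→5,j→2,x→2 3:k→6,j→7,x→8 4:k→9,j→4,x→10 5:k→11,j→12,x→13 6:k→6,j→14,x→15 7:k→16,j→17,x→8 8:k→18,j→8,x→10 9:k→18,j→19,x→10 10:k→10,j→20,x→10 11:k→21,j→22,x→9 12:k→23,j→24,x→25 13:k→9,j→25,x→10 14:k→14,j→26,x→27 15:k→18,j→27,x→10 16:k→16,j→28,x→15 17:k→29,j→17,x→10 18:k→18,j→30,x→10 19:k→31,j→32,x→10 20:k→20,j→20,x→20 21:k→21,j→33,x→18 22:k→34,j→32,x→19 23:k→35,j→36,x→19 24:k→10,j→24,x→32 25:k→19,j→32,x→10 26:k→26,j→26,x→20 27:k→37,j→38,x→10 28:k→28,j→26,x→10 29:k→29,j→28,x→10 30:k→30,j→39,x→10 31:k→31,j→40,x→10 32:k→10,j→32,x→10 33:k→33,j→39,x→30 34:k→34,j→40,x→31 35:k→35,j→41,x→31 36:k→10,j→32,x→32 37:k→37,j→42,x→10 38:k→43,j→38,x→20 39:k→44,j→39,x→20 40:k→10,j→39,x→10 41:k→10,j→39,x→40 42:k→42,j→39,x→20 43:k→43,j→42,x→20 44:k→44,j→20,x→20 [Hopcroft].
'kxxj': |S_i|=[59, 57, 28, 3, 1] end={s2} rej; 4/4 single-dels accept.
'kkkjjx': run [59, 57, 50, 38, 27, 10, 1] end={s2} ∉↓L; 6/6 deletions ∈↓L.
'kkjjxj': run [59, 57, 50, 41, 29, 3, 1] end={s2} ∉↓L; 6/6 del acc.
'xkjjkj': N↓-sim [59, 43, 37, 27, 12, 5, 1] end={s2} rej; 6/6 deletions ∈↓L.
4 minimals (antichain).

Antichain: [kxxj, kkkjjx, kkjjxj, xkjjkj].


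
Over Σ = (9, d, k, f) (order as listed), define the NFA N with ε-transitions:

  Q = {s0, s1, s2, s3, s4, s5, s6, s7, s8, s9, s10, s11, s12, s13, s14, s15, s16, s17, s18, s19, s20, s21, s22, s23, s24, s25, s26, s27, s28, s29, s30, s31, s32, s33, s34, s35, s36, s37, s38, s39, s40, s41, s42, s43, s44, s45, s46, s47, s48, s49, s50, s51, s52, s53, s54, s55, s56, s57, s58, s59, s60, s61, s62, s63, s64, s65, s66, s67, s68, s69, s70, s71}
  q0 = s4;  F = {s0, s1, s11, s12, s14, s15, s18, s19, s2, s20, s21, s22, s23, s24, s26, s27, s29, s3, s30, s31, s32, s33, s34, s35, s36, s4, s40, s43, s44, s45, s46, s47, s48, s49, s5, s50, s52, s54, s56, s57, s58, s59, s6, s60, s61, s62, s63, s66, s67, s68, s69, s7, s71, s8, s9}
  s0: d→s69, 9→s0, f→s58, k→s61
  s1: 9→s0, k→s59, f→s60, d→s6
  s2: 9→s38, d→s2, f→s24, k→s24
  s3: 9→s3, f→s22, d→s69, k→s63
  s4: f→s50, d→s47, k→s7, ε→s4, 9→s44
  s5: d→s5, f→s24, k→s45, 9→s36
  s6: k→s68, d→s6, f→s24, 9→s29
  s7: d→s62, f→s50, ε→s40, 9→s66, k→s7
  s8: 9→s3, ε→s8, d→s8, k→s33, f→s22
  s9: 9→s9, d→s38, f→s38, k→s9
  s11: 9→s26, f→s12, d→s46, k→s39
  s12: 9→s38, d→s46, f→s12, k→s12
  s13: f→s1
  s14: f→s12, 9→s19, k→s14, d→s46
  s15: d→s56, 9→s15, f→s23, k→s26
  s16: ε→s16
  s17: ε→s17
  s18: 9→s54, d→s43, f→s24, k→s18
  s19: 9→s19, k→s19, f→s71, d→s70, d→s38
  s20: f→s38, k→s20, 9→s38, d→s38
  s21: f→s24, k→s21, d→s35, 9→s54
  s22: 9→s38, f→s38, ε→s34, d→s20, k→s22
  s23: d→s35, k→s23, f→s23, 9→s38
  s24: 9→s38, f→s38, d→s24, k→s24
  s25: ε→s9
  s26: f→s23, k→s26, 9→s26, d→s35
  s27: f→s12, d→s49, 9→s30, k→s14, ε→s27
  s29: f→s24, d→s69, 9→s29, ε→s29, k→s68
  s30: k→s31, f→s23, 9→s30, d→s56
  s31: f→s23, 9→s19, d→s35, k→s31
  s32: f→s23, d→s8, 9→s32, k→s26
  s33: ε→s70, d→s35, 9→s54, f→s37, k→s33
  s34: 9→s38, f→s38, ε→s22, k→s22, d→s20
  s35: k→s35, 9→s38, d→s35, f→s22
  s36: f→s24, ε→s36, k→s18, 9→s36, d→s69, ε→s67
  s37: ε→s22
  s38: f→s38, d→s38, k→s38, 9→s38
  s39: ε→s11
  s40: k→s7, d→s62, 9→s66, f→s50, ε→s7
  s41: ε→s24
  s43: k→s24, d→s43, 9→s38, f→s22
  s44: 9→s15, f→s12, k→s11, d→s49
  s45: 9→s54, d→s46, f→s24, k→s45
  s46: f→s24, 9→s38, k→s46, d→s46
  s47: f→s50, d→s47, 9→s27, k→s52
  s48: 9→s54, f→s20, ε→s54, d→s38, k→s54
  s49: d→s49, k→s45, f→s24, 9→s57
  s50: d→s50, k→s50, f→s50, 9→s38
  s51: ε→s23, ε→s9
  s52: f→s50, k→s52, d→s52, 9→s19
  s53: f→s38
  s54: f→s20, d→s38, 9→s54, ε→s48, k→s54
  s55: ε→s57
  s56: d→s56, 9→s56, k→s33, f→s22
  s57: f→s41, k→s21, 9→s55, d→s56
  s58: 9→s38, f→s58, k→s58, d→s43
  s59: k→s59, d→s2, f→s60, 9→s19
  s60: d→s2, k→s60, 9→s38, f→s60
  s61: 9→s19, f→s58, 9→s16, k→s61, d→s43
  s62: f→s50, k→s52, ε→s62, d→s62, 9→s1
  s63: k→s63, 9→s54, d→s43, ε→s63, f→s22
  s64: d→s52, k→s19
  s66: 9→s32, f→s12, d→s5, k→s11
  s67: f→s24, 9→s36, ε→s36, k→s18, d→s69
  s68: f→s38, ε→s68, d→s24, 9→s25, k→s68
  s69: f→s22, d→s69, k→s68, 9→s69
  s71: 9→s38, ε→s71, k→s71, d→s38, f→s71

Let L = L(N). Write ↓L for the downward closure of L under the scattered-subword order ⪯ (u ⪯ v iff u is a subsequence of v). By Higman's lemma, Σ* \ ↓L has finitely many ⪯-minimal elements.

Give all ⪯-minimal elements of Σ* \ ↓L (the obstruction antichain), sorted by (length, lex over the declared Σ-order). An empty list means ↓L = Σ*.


Antichain: [f9, 9dff, 9kd9, dk9d, 99dfdd, kd9dkf].

|Q|=72, |F|=55, |δ|=257 (27 ε).
min D↑ (52 st, q0=0, F={13}): 0:9→1,d→2,k→3,f→4 1:9→5,d→6,k→7,f→8 2:9→9,d→2,k→10,f→4 3:9→11,d→12,k→3,f→4 4:9→13,d→4,k→4,f→4 5:9→5,d→14,k→15,f→16 6:9→17,d→6,k→18,f→19 7:9→15,d→20,k→7,f→8 8:9→13,d→20,k→8,f→8 9:9→21,d→6,k→22,f→8 10:9→23,d→10,k→10,f→4 11:9→24,d→25,k→7,f→8 12:9→26,d→12,k→10,f→4 13:9→13,d→13,k→13,f→13 14:9→14,d→14,k→27,f→28 15:9→15,d→29,k→15,f→16 16:9→13,d→29,k→16,f→16 17:9→17,d→14,k→30,f→19 18:9→31,d→20,k→18,f→19 19:9→13,d→19,k→19,f→13 20:9→13,d→20,k→20,f→19 21:9→21,d→14,k→32,f→16 22:9→23,d→20,k→22,f→8 23:9→23,d→13,k→23,f→33 24:9→24,d→34,k→15,f→16 25:9→35,d→25,k→18,f→19 26:9→36,d→37,k→38,f→39 27:9→31,d→29,k→27,f→28 28:9→13,d→40,k→28,f→13 29:9→13,d→29,k→29,f→28 30:9→31,d→29,k→30,f→19 31:9→31,d→13,k→31,f→40 32:9→23,d→29,k→32,f→16 33:9→13,d→13,k→33,f→33 34:9→41,d→34,k→27,f→28 35:9→35,d→42,k→43,f→19 36:9→36,d→42,k→44,f→45 37:9→46,d→37,k→47,f→19 38:9→23,d→48,k→38,f→39 39:9→13,d→48,k→39,f→39 40:9→13,d→13,k→40,f→13 41:9→41,d→42,k→49,f→28 42:9→42,d→42,k→47,f→28 43:9→31,d→50,k→43,f→19 44:9→23,d→50,k→44,f→45 45:9→13,d→50,k→45,f→45 46:9→46,d→42,k→47,f→19 47:9→51,d→19,k→47,f→13 48:9→13,d→48,k→19,f→19 49:9→31,d→50,k→49,f→28 50:9→13,d→50,k→19,f→28 51:9→51,d→13,k→51,f→13.
'f9': run [63, 17, 1] end={s38} rej; 2/2 del acc.
'9dff': |S_i|=[63, 56, 34, 7, 1] end={s38} ∉↓L; 4/4 deletions ∈↓L.
'9kd9': N↓-sim [63, 56, 35, 10, 1] end={s38} — reject; 4/4 del acc.
'dk9d': run [63, 53, 34, 10, 2] end={s38,s70} rej; 4/4 del acc.
'99dfdd': N↓-sim [63, 56, 40, 20, 5, 2, 1] end={s38} — reject; 6/6 del acc.
'kd9dkf': run [63, 52, 40, 30, 14, 8, 1] end={s38} rej; 6/6 deletions ∈↓L.
6 words, ⪯-incomp.


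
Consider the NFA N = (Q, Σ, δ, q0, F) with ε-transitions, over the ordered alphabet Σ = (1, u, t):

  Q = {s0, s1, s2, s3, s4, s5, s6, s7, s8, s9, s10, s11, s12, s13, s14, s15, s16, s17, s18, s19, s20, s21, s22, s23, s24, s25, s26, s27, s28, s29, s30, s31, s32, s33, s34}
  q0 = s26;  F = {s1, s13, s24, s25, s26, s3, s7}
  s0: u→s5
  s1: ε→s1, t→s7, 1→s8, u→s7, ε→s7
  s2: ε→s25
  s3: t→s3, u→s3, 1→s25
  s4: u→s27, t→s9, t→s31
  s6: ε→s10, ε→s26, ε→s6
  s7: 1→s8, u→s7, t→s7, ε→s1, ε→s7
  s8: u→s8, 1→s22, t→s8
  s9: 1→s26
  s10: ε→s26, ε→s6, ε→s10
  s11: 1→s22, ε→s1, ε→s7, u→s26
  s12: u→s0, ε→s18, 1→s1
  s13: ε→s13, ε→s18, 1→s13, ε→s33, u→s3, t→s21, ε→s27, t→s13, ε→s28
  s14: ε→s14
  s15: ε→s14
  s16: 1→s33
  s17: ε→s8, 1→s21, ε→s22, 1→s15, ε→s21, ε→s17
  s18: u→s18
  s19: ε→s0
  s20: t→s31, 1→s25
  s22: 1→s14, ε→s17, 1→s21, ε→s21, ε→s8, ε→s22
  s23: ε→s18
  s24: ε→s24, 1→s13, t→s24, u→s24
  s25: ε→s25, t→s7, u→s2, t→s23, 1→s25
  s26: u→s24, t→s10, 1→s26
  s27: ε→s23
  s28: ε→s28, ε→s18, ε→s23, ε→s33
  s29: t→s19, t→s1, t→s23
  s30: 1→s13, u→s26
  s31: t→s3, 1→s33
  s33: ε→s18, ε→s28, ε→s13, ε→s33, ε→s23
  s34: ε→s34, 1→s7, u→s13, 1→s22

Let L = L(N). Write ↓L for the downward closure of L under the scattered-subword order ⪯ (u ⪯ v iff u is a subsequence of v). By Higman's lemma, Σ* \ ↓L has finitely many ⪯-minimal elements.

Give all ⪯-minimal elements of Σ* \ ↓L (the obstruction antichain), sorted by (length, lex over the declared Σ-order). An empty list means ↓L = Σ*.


|Q|=35, |F|=7, |δ|=97 (44 ε).
min D↑ (7 st, q0=0, F={6}): 0:1→0,u→1,t→0 1:1→2,u→1,t→1 2:1→2,u→3,t→2 3:1→4,u→3,t→3 4:1→4,u→4,t→5 5:1→6,u→5,t→5 6:1→6,u→6,t→6 [Hopcroft].
'u1u1t1': |S_i|=[21, 18, 17, 13, 12, 10, 6] end={s14,s15,s17,s21,s22,s8} — reject; 6/6 deletions ∈↓L.
1 words, ⪯-incomp.

min(Σ*\↓L) = [u1u1t1].


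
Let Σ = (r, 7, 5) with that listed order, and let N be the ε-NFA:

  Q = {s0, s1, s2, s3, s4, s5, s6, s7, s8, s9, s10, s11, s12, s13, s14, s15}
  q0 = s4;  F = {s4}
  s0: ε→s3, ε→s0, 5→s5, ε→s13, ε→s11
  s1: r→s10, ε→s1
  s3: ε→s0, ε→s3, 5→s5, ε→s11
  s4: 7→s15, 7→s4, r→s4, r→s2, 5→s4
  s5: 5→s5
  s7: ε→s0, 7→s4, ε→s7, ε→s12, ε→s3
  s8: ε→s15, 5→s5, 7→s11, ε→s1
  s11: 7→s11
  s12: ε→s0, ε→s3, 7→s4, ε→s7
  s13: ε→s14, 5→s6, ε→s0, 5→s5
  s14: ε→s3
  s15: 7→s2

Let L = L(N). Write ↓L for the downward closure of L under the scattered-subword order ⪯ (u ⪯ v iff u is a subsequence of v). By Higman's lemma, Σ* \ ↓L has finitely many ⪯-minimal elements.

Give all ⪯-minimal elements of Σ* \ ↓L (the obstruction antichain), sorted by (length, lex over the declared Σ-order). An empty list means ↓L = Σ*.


A = [].

|Q|=16, |F|=1, |δ|=37 (20 ε).
min D↑ (1 st, q0=0, F={}): 0:r→0,7→0,5→0 (ε-aug+det+¬).
L(D↑) = ∅; no obstructions.


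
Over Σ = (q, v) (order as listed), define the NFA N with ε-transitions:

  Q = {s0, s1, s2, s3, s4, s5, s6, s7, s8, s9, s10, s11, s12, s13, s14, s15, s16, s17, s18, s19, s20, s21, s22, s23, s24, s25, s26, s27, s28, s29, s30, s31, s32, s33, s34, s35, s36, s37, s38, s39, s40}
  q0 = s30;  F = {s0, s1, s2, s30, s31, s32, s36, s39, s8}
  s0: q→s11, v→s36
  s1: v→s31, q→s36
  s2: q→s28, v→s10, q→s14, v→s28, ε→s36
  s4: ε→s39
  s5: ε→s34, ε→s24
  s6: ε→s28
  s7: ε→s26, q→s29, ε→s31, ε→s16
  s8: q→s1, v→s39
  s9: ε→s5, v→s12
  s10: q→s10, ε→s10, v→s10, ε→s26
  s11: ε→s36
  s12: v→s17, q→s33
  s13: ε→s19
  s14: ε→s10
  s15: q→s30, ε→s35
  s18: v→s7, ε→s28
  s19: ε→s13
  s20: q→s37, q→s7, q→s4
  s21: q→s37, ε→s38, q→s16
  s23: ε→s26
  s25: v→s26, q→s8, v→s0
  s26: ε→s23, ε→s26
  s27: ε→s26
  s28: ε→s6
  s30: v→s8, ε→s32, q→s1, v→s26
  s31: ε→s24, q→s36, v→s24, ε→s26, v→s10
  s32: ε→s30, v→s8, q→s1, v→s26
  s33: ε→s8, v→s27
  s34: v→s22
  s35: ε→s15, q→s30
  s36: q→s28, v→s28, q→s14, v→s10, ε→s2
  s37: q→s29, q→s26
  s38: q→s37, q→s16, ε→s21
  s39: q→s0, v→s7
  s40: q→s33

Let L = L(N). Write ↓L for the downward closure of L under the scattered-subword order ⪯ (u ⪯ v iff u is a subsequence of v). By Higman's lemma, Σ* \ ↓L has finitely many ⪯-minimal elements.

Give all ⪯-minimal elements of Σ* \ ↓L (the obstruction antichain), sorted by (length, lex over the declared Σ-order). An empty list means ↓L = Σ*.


Antichain: [qqq, qqv, qvv, vvvv, vvqvq, vvvqq].

|Q|=41, |F|=9, |δ|=80 (31 ε).
min D↑ (8 st, q0=0, F={6}): 0:q→1,v→2 1:q→3,v→4 2:q→1,v→5 3:q→6,v→6 4:q→3,v→6 5:q→7,v→4 6:q→6,v→6 7:q→3,v→3 [Hopcroft].
'qqq': N↓-sim [20, 14, 9, 6] end={s10,s14,s23,s26,s28,s6} — reject; 3/3 deletions ∈↓L.
'qqv': N↓-sim [20, 14, 9, 5] end={s10,s23,s26,s28,s6} rej; 3/3 deletions ∈↓L.
'qvv': N↓-sim [20, 14, 10, 6] end={s10,s23,s24,s26,s28,s6} — reject; 3/3 deletions ∈↓L.
'vvvv': |S_i|=[20, 18, 16, 13, 6] end={s10,s23,s24,s26,s28,s6} — reject; 4/4 deletions ∈↓L.
'vvqvq': run [20, 18, 16, 11, 8, 6] end={s10,s14,s23,s26,s28,s6} rej; 5/5 single-dels accept.
'vvvqq': |S_i|=[20, 18, 16, 13, 9, 6] end={s10,s14,s23,s26,s28,s6} ∉↓L; 5/5 single-dels accept.
6 words, ⪯-incomp.


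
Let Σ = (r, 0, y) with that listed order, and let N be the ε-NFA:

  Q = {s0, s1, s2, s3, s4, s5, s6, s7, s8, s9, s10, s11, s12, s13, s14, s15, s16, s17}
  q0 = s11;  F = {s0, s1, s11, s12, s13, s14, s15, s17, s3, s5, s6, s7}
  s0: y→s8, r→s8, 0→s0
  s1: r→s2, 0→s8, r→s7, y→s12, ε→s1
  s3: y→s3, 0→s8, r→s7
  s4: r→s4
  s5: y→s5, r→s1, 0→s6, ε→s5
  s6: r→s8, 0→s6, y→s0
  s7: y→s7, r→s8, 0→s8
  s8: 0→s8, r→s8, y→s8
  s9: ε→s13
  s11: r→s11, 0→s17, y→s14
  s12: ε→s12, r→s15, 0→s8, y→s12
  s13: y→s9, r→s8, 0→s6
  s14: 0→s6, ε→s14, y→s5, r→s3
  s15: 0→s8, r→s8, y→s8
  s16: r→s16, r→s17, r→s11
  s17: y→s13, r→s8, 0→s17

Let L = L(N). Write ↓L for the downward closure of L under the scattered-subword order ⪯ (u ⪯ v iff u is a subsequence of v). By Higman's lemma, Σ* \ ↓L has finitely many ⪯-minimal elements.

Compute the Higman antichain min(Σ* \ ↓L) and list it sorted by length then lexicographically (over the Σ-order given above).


|Q|=18, |F|=12, |δ|=49 (5 ε).
min D↑ (13 st, q0=0, F={3}): 0:r→0,0→1,y→2 1:r→3,0→1,y→4 2:r→5,0→6,y→7 3:r→3,0→3,y→3 4:r→3,0→6,y→4 5:r→8,0→3,y→5 6:r→3,0→6,y→9 7:r→10,0→6,y→7 8:r→3,0→3,y→8 9:r→3,0→9,y→3 10:r→8,0→3,y→11 11:r→12,0→3,y→11 12:r→3,0→3,y→3.
'0r': run [15, 6, 1] end={s8} rej; 2/2 single-dels accept.
'yr0': run [15, 13, 7, 1] end={s8} rej; 3/3 single-dels accept.
'yrrr': |S_i|=[15, 13, 7, 4, 1] end={s8} rej; 4/4 deletions ∈↓L.
'y0yy': N↓-sim [15, 13, 3, 2, 1] end={s8} ∉↓L; 4/4 del acc.
'yyryry': N↓-sim [15, 13, 12, 6, 4, 2, 1] end={s8} ∉↓L; 6/6 deletions ∈↓L.
5 minimals (antichain).

A = [0r, yr0, yrrr, y0yy, yyryry].


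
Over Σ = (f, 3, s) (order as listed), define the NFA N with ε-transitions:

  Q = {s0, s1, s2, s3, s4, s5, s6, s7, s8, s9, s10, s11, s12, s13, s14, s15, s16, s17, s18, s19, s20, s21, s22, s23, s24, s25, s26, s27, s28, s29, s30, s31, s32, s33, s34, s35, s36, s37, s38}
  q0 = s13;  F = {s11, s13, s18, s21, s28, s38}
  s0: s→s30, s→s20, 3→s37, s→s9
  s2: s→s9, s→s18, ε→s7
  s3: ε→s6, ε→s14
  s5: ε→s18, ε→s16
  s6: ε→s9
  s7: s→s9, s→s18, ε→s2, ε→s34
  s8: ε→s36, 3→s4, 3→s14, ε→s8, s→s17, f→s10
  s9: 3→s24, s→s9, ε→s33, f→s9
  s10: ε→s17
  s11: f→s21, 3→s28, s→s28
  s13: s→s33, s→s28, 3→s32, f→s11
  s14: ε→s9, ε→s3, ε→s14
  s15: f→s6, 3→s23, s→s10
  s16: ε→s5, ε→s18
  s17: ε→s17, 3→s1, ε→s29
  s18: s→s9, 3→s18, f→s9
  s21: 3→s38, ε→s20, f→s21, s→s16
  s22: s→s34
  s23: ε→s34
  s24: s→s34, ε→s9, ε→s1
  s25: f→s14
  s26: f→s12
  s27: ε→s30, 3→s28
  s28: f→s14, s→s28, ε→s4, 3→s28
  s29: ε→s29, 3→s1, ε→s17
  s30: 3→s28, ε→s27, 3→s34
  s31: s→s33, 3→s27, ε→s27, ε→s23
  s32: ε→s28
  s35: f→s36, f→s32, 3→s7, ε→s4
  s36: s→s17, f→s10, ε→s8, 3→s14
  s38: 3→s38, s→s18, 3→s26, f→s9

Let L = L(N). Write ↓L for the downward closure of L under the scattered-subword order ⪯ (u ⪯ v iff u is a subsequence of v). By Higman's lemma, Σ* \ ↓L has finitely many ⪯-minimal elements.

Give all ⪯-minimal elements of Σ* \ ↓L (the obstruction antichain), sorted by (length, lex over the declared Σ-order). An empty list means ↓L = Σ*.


min(Σ*\↓L) = [3f, sf, ffss].

|Q|=39, |F|=6, |δ|=88 (33 ε).
min D↑ (7 st, q0=0, F={4}): 0:f→1,3→2,s→2 1:f→3,3→2,s→2 2:f→4,3→2,s→2 3:f→3,3→5,s→6 4:f→4,3→4,s→4 5:f→4,3→5,s→6 6:f→4,3→6,s→4 (ε-aug+det+¬).
'3f': |S_i|=[21, 15, 9] end={s1,s12,s14,s24,s3,s33,s34,s6,s9} rej; 2/2 del acc.
'sf': N↓-sim [21, 13, 8] end={s1,s14,s24,s3,s33,s34,s6,s9} rej; 2/2 deletions ∈↓L.
'ffss': run [21, 19, 16, 8, 5] end={s1,s24,s33,s34,s9} rej; 4/4 deletions ∈↓L.
3 obstructions.


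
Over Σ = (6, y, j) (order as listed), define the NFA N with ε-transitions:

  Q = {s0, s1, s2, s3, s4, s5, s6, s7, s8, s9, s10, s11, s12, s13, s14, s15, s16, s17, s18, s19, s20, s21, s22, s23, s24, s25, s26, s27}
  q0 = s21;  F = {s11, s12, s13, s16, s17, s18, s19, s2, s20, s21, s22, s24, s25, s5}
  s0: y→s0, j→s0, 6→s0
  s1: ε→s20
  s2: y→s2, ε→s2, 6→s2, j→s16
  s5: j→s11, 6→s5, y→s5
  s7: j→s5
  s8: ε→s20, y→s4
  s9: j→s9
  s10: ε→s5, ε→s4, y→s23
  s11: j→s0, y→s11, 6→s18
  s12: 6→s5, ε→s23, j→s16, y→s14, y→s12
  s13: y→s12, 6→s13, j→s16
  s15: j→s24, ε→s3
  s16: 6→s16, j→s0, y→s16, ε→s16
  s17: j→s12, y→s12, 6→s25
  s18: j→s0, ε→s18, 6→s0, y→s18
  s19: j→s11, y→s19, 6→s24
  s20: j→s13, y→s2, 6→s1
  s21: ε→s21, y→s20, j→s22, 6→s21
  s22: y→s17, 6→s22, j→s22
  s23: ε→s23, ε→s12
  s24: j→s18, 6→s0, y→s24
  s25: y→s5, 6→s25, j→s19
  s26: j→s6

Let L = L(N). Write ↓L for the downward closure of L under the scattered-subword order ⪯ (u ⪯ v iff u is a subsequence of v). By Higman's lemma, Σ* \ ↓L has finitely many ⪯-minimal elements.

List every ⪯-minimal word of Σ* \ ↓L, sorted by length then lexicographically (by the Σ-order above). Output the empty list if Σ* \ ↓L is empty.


|Q|=28, |F|=14, |δ|=64 (12 ε).
min D↑ (15 st, q0=0, F={9}): 0:6→0,y→1,j→2 1:6→1,y→3,j→4 2:6→2,y→5,j→2 3:6→3,y→3,j→6 4:6→4,y→7,j→6 5:6→8,y→7,j→7 6:6→6,y→6,j→9 7:6→10,y→7,j→6 8:6→8,y→10,j→11 9:6→9,y→9,j→9 10:6→10,y→10,j→12 11:6→13,y→11,j→12 12:6→14,y→12,j→9 13:6→9,y→13,j→14 14:6→9,y→14,j→9 (ε-aug+det+¬).
'yyjj': |S_i|=[18, 16, 11, 4, 1] end={s0} rej; 4/4 del acc.
'yjjj': N↓-sim [18, 16, 11, 4, 1] end={s0} — reject; 4/4 del acc.
'jy6j66': |S_i|=[18, 14, 12, 8, 5, 3, 1] end={s0} ∉↓L; 6/6 deletions ∈↓L.
3 obstructions.

min(Σ*\↓L) = [yyjj, yjjj, jy6j66].


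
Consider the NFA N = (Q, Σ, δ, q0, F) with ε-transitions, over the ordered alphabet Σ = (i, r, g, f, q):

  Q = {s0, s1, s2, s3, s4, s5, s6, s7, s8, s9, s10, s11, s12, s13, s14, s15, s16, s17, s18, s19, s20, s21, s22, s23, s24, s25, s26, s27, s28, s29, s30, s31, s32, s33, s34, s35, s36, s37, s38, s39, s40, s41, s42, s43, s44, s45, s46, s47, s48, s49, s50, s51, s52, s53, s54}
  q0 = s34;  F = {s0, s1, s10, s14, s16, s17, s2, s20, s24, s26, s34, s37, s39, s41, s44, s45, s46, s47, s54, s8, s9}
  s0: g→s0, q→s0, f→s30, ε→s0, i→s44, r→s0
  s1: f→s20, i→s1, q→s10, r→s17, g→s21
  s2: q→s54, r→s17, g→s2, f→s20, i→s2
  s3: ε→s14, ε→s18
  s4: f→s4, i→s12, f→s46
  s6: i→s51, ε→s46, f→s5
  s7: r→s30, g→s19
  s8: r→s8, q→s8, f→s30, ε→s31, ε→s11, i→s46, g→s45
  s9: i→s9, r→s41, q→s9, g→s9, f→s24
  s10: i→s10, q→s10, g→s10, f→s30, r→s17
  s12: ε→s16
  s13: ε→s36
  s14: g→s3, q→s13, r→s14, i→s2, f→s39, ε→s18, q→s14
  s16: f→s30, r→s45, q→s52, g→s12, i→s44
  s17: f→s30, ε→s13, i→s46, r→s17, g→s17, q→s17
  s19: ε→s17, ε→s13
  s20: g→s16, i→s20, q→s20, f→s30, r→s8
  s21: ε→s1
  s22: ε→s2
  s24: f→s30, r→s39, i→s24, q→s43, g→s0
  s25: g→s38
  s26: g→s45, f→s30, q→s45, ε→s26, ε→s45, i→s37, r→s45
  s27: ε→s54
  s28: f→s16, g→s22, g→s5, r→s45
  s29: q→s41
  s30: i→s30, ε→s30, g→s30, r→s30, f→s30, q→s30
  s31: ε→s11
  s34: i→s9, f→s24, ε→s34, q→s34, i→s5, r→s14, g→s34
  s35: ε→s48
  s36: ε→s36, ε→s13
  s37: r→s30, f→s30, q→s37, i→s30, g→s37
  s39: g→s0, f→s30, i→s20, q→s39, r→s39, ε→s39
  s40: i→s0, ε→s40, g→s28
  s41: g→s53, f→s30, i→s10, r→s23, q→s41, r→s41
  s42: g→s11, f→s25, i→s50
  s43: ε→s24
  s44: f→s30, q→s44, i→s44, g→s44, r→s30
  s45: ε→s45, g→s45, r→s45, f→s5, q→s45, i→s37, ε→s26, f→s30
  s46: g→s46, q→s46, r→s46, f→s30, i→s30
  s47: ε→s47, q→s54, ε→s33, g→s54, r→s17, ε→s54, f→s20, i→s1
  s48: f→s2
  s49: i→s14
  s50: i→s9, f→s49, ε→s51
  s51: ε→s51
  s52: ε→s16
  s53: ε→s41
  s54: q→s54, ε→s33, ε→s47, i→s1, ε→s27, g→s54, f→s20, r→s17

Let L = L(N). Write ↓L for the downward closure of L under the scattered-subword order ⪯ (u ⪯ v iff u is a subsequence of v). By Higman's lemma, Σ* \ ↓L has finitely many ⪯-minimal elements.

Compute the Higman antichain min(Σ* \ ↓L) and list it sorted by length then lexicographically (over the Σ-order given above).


|Q|=55, |F|=21, |δ|=174 (38 ε).
min D↑ (20 st, q0=0, F={8}): 0:i→1,r→2,g→0,f→3,q→0 1:i→1,r→4,g→1,f→3,q→1 2:i→5,r→2,g→2,f→6,q→2 3:i→3,r→6,g→7,f→8,q→3 4:i→9,r→4,g→4,f→8,q→4 5:i→5,r→10,g→5,f→11,q→12 6:i→11,r→6,g→7,f→8,q→6 7:i→13,r→7,g→7,f→8,q→7 8:i→8,r→8,g→8,f→8,q→8 9:i→9,r→10,g→9,f→8,q→9 10:i→14,r→10,g→10,f→8,q→10 11:i→11,r→15,g→16,f→8,q→11 12:i→17,r→10,g→12,f→11,q→12 13:i→13,r→8,g→13,f→8,q→13 14:i→8,r→14,g→14,f→8,q→14 15:i→14,r→15,g→18,f→8,q→15 16:i→13,r→18,g→16,f→8,q→16 17:i→17,r→10,g→17,f→11,q→9 18:i→19,r→18,g→18,f→8,q→18 19:i→8,r→8,g→19,f→8,q→19.
'ff': run [37, 18, 2] end={s30,s5} rej; 2/2 deletions ∈↓L.
'irf': |S_i|=[37, 33, 23, 2] end={s30,s5} ∉↓L; 3/3 deletions ∈↓L.
'fgir': |S_i|=[37, 18, 11, 3, 1] end={s30} ∉↓L; 4/4 del acc.
'ririi': N↓-sim [37, 33, 25, 12, 3, 1] end={s30} — reject; 5/5 del acc.
'riqiqf': N↓-sim [37, 33, 25, 24, 20, 18, 2] end={s30,s5} rej; 6/6 deletions ∈↓L.
5 minimals (antichain).

min(Σ*\↓L) = [ff, irf, fgir, ririi, riqiqf].


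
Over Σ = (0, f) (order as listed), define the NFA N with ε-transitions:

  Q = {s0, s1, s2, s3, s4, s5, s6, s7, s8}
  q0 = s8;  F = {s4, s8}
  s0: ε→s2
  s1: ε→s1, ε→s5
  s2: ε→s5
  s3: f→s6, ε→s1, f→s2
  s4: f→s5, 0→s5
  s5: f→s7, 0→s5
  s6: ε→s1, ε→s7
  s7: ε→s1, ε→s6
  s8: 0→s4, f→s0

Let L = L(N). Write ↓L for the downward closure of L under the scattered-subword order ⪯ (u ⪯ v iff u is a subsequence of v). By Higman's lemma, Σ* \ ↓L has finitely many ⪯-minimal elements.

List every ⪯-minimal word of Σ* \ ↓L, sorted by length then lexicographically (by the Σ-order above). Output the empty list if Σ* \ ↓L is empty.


|Q|=9, |F|=2, |δ|=17 (9 ε).
min D↑ (3 st, q0=0, F={2}): 0:0→1,f→2 1:0→2,f→2 2:0→2,f→2 [Hopcroft].
'f': run [8, 6] end={s0,s1,s2,s5,s6,s7} rej; 1/1 single-dels accept.
'00': run [8, 5, 4] end={s1,s5,s6,s7} rej; 2/2 deletions ∈↓L.
2 minimals (antichain).

Antichain: [f, 00].


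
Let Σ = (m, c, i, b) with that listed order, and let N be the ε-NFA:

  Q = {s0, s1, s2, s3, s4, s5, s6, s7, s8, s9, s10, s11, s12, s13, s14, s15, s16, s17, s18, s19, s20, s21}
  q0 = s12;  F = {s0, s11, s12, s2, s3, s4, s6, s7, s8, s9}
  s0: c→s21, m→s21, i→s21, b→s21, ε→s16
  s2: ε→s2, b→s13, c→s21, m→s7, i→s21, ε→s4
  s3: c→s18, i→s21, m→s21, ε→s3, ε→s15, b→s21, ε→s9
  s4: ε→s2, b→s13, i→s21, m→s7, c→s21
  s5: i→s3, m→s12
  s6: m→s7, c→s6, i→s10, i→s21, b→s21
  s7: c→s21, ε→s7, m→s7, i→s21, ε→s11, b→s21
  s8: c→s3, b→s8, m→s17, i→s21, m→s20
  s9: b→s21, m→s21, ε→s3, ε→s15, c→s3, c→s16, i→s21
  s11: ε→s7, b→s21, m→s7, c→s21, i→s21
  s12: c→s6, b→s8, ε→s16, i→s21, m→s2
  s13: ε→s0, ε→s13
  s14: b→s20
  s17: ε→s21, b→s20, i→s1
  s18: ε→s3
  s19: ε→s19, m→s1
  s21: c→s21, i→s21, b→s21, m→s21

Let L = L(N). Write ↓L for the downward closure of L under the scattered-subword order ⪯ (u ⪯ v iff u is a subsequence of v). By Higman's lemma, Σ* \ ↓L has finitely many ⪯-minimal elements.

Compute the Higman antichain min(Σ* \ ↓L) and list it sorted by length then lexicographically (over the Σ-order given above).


A = [i, mc, cb, bm, mmb, mbb].

|Q|=22, |F|=10, |δ|=71 (18 ε).
min D↑ (8 st, q0=0, F={3}): 0:m→1,c→2,i→3,b→4 1:m→5,c→3,i→3,b→6 2:m→5,c→2,i→3,b→3 3:m→3,c→3,i→3,b→3 4:m→3,c→7,i→3,b→4 5:m→5,c→3,i→3,b→3 6:m→3,c→3,i→3,b→3 7:m→3,c→7,i→3,b→3.
'i': run [19, 3] end={s1,s10,s21} — reject; 1/1 del acc.
'mc': run [19, 11, 1] end={s21} rej; 2/2 single-dels accept.
'cb': run [19, 10, 1] end={s21} rej; 2/2 single-dels accept.
'bm': run [19, 12, 4] end={s1,s17,s20,s21} — reject; 2/2 single-dels accept.
'mmb': run [19, 11, 3, 1] end={s21} rej; 3/3 single-dels accept.
'mbb': N↓-sim [19, 11, 5, 1] end={s21} — reject; 3/3 del acc.
6 obstructions.


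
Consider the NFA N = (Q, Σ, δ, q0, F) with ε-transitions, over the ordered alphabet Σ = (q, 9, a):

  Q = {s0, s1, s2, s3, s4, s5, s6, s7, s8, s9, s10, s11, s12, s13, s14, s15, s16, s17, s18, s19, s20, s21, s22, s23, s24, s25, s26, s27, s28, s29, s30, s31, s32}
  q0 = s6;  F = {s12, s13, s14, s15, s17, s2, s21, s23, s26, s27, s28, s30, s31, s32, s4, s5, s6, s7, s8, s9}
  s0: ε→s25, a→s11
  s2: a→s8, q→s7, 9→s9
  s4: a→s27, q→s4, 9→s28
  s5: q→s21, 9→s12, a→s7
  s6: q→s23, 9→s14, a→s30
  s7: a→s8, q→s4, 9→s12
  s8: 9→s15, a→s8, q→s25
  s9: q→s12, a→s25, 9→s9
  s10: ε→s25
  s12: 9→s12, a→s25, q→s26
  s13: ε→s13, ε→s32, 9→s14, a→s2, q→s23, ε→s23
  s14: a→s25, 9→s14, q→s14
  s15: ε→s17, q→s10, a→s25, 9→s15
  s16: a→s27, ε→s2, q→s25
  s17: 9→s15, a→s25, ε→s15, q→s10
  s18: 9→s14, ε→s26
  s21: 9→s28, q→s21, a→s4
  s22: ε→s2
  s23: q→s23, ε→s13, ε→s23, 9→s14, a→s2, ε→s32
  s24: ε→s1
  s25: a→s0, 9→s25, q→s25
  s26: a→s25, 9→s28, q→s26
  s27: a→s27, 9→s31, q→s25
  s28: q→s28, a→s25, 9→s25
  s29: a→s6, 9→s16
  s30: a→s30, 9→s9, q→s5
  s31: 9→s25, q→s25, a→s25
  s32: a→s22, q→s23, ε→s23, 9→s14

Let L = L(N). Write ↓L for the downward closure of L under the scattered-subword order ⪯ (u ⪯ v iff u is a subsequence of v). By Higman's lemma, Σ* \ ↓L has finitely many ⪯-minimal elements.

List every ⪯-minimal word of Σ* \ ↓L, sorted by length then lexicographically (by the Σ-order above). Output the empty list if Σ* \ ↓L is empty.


|Q|=33, |F|=20, |δ|=84 (15 ε).
min D↑ (18 st, q0=0, F={5}): 0:q→1,9→2,a→3 1:q→1,9→2,a→4 2:q→2,9→2,a→5 3:q→6,9→7,a→3 4:q→8,9→7,a→9 5:q→5,9→5,a→5 6:q→10,9→11,a→8 7:q→11,9→7,a→5 8:q→12,9→11,a→9 9:q→5,9→13,a→9 10:q→10,9→14,a→12 11:q→15,9→11,a→5 12:q→12,9→14,a→16 13:q→5,9→13,a→5 14:q→14,9→5,a→5 15:q→15,9→14,a→5 16:q→5,9→17,a→16 17:q→5,9→5,a→5 (ε-aug+det+¬).
'9a': N↓-sim [25, 12, 3] end={s0,s11,s25} ∉↓L; 2/2 single-dels accept.
'qaaq': N↓-sim [25, 23, 17, 9, 4] end={s0,s10,s11,s25} — reject; 4/4 del acc.
'aqq99': |S_i|=[25, 20, 16, 10, 5, 3] end={s0,s11,s25} — reject; 5/5 deletions ∈↓L.
3 obstructions.

Antichain: [9a, qaaq, aqq99].


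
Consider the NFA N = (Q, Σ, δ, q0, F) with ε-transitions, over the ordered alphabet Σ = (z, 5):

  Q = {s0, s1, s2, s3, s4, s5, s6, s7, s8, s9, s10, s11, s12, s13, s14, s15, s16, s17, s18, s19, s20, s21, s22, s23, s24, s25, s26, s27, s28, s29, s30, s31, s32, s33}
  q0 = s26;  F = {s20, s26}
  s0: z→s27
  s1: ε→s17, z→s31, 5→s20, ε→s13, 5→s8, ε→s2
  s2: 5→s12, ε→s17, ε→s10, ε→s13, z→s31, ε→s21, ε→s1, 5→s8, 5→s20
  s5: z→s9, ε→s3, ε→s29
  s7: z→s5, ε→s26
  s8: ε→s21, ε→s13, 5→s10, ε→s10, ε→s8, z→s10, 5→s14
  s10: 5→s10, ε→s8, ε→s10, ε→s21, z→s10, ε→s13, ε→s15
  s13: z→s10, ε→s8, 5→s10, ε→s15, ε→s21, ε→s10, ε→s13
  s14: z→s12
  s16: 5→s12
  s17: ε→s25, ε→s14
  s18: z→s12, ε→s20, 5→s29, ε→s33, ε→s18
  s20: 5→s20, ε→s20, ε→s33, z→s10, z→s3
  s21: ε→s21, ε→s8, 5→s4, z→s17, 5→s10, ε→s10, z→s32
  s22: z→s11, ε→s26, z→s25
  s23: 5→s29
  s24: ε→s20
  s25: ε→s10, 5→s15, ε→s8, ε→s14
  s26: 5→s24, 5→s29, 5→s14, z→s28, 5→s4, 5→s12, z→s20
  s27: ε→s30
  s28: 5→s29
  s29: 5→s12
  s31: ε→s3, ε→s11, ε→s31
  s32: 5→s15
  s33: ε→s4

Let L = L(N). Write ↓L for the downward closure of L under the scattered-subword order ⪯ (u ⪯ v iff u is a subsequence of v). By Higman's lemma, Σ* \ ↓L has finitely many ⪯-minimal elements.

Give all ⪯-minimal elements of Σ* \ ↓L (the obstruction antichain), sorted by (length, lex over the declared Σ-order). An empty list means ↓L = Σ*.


A = [zz, 5z].

|Q|=34, |F|=2, |δ|=87 (45 ε).
min D↑ (3 st, q0=0, F={2}): 0:z→1,5→1 1:z→2,5→1 2:z→2,5→2.
'zz': run [18, 16, 12] end={s10,s12,s13,s14,s15,s17,s21,s25,s3,s32,s4,s8} ∉↓L; 2/2 deletions ∈↓L.
'5z': |S_i|=[18, 16, 12] end={s10,s12,s13,s14,s15,s17,s21,s25,s3,s32,s4,s8} — reject; 2/2 deletions ∈↓L.
2 words, ⪯-incomp.
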